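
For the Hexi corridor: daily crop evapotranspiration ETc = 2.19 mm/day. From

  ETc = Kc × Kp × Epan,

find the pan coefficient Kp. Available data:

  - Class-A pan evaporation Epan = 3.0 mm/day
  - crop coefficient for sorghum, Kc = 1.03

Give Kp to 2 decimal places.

0.71

ETc = Kc × Kp × Epan  ⇒  Kp = ETc / (Kc × Epan)
Kp = 2.19 / (1.03 × 3.0) = 2.19 / 3.090 = 0.7087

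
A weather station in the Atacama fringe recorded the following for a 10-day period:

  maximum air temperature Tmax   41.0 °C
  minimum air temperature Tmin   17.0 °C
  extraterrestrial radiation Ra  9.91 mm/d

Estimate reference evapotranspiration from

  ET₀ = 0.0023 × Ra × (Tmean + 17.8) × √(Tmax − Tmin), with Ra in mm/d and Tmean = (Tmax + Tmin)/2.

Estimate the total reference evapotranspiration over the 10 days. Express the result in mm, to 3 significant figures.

Tmean = (41.0 + 17.0)/2 = 29.00 °C
ET₀ = 0.0023 × 9.91 × (29.00 + 17.8) × √24.0 = 0.0023 × 9.91 × 46.80 × 4.8990 = 5.2258 mm/d
Over 10 days: 5.2258 × 10 = 52.258 mm

52.3 mm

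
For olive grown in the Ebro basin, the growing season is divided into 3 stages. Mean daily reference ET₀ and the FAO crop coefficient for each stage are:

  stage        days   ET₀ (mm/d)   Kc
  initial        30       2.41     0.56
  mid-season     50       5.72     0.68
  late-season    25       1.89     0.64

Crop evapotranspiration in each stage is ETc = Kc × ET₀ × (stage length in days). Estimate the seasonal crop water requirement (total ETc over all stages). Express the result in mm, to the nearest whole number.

initial: 0.56 × 2.41 × 30 = 40.49 mm
mid-season: 0.68 × 5.72 × 50 = 194.48 mm
late-season: 0.64 × 1.89 × 25 = 30.24 mm
Seasonal total = 265.21 mm

265 mm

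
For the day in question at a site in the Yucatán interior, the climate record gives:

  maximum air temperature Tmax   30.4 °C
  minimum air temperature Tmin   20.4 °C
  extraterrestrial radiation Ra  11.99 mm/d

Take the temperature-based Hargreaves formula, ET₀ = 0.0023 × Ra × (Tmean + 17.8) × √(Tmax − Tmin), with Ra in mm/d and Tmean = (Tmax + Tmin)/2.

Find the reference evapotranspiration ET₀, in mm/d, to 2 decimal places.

3.77 mm/d

Tmean = (30.4 + 20.4)/2 = 25.40 °C
ET₀ = 0.0023 × 11.99 × (25.40 + 17.8) × √10.0 = 0.0023 × 11.99 × 43.20 × 3.1623 = 3.7673 mm/d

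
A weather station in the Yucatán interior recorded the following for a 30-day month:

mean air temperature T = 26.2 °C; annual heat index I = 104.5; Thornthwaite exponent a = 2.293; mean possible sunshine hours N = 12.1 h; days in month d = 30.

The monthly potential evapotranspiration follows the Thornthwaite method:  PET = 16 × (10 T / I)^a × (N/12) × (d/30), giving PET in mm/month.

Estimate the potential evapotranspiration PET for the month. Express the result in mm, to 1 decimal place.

10T/I = 10 × 26.2 / 104.5 = 2.5072
(10T/I)^a = 2.5072^2.293 = 8.2289
Uncorrected PET = 16 × 8.2289 = 131.662 mm
Correction = (N/12)(d/30) = (12.1/12)(30/30) = 1.0083
PET = 131.662 × 1.0083 = 132.755 mm/month

132.8 mm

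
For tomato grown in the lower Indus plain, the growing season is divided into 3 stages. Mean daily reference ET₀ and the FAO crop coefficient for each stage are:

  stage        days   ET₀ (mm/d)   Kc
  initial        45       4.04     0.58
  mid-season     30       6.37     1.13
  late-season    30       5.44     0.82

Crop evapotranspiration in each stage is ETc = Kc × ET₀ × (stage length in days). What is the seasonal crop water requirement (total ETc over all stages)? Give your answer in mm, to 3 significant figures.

initial: 0.58 × 4.04 × 45 = 105.44 mm
mid-season: 1.13 × 6.37 × 30 = 215.94 mm
late-season: 0.82 × 5.44 × 30 = 133.82 mm
Seasonal total = 455.20 mm

455 mm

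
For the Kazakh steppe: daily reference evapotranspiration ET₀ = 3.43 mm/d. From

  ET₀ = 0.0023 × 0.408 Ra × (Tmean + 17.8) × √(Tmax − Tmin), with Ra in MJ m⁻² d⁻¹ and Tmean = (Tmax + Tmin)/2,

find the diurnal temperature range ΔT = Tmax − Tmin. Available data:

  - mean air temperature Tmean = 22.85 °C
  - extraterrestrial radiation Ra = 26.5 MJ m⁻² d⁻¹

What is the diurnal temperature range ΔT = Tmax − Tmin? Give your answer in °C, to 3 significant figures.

11.5 °C

√ΔT = ET₀ / [0.0023 × 0.408 × Ra × (Tmean+17.8)] = 3.43 / (0.0023 × 10.8120 × 40.65) = 3.3931
ΔT = 3.3931² = 11.513 °C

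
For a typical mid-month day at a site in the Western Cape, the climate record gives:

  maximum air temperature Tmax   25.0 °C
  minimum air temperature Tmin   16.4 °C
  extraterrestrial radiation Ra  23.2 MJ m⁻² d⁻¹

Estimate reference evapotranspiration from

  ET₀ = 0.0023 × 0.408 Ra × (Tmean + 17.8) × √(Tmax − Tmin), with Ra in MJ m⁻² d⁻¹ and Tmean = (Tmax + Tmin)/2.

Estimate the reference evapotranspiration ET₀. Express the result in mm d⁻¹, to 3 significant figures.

2.46 mm d⁻¹

Tmean = (25.0 + 16.4)/2 = 20.70 °C
0.408 Ra = 0.408 × 23.2 = 9.4656 mm/d equivalent
ET₀ = 0.0023 × 9.4656 × (20.70 + 17.8) × √8.6 = 0.0023 × 9.4656 × 38.50 × 2.9326 = 2.4580 mm/d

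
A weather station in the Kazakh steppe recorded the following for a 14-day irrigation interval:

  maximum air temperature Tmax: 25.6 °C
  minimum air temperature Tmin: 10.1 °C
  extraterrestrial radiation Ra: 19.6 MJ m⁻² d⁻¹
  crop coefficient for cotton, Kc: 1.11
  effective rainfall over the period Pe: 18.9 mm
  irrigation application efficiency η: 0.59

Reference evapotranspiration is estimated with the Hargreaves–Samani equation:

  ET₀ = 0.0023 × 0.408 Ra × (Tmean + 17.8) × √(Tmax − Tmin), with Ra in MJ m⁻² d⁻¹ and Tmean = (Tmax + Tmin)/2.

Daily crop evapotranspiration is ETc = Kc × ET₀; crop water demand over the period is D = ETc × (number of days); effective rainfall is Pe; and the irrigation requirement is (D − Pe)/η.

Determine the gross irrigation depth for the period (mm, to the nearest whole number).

36 mm

Tmean = (25.6 + 10.1)/2 = 17.85 °C
0.408 Ra = 0.408 × 19.6 = 7.9968 mm/d equivalent
ET₀ = 0.0023 × 7.9968 × (17.85 + 17.8) × √15.5 = 0.0023 × 7.9968 × 35.65 × 3.9370 = 2.5815 mm/d
ETc = Kc × ET₀ = 1.11 × 2.5815 = 2.8655 mm/d
Crop demand D = ETc × 14 d = 2.8655 × 14 = 40.117 mm
D − Pe = 40.117 − 18.9 = 21.217 mm
Gross irrigation = 21.217 / 0.59 = 35.961 mm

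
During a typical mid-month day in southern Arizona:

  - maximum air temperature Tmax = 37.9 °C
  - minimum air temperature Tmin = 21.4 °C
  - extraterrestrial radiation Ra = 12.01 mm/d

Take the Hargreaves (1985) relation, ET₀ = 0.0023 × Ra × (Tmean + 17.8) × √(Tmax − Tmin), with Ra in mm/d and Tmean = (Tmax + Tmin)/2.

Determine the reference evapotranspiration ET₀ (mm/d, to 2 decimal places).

Tmean = (37.9 + 21.4)/2 = 29.65 °C
ET₀ = 0.0023 × 12.01 × (29.65 + 17.8) × √16.5 = 0.0023 × 12.01 × 47.45 × 4.0620 = 5.3241 mm/d

5.32 mm/d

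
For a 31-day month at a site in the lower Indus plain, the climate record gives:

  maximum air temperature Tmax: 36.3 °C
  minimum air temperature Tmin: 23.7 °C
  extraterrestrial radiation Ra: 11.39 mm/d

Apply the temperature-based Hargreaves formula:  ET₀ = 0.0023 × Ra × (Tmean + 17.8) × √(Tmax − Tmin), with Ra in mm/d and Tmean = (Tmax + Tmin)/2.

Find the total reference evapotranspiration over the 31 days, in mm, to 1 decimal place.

Tmean = (36.3 + 23.7)/2 = 30.00 °C
ET₀ = 0.0023 × 11.39 × (30.00 + 17.8) × √12.6 = 0.0023 × 11.39 × 47.80 × 3.5496 = 4.4449 mm/d
Over 31 days: 4.4449 × 31 = 137.792 mm

137.8 mm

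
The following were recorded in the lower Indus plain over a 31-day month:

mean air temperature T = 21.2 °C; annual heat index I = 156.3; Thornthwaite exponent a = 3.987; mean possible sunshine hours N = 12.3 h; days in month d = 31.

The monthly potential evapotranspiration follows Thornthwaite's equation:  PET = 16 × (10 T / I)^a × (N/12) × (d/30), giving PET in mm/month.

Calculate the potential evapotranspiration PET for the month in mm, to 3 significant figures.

10T/I = 10 × 21.2 / 156.3 = 1.3564
(10T/I)^a = 1.3564^3.987 = 3.3716
Uncorrected PET = 16 × 3.3716 = 53.946 mm
Correction = (N/12)(d/30) = (12.3/12)(31/30) = 1.0592
PET = 53.946 × 1.0592 = 57.140 mm/month

57.1 mm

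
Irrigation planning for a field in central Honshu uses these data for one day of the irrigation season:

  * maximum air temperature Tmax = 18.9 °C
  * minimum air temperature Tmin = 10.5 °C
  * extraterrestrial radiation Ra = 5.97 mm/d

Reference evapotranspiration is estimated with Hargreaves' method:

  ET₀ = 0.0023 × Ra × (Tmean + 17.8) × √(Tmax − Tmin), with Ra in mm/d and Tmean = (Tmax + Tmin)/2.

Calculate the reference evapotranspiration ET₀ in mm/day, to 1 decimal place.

Tmean = (18.9 + 10.5)/2 = 14.70 °C
ET₀ = 0.0023 × 5.97 × (14.70 + 17.8) × √8.4 = 0.0023 × 5.97 × 32.50 × 2.8983 = 1.2934 mm/d

1.3 mm/day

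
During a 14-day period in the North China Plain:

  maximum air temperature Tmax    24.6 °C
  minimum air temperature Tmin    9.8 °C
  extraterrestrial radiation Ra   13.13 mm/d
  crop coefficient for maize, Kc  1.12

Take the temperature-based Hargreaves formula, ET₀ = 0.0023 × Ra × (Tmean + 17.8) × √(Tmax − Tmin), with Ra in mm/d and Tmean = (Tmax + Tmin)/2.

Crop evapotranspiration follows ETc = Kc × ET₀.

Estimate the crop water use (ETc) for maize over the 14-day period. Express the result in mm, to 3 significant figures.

Tmean = (24.6 + 9.8)/2 = 17.20 °C
ET₀ = 0.0023 × 13.13 × (17.20 + 17.8) × √14.8 = 0.0023 × 13.13 × 35.00 × 3.8471 = 4.0663 mm/d
ETc = Kc × ET₀ = 1.12 × 4.0663 = 4.5543 mm/d
Over 14 days: 4.5543 × 14 = 63.760 mm

63.8 mm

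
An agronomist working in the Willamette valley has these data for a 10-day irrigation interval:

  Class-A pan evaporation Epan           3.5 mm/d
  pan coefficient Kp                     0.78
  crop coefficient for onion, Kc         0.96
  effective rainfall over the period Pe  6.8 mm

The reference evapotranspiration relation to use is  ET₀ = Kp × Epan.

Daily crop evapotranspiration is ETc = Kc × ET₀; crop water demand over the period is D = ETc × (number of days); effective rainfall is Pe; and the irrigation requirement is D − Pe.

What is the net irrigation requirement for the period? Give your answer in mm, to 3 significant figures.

ET₀ = 0.78 × 3.5 = 2.7300 mm/d
ETc = Kc × ET₀ = 0.96 × 2.7300 = 2.6208 mm/d
Crop demand D = ETc × 10 d = 2.6208 × 10 = 26.208 mm
D − Pe = 26.208 − 6.8 = 19.408 mm

19.4 mm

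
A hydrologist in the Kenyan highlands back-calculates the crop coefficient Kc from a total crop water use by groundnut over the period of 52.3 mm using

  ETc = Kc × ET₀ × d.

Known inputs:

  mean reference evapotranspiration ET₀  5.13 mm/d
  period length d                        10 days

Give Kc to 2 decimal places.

ETc = Kc × ET₀ × d  ⇒  Kc = ETc / (ET₀ × d)
Kc = 52.3 / (5.13 × 10) = 52.3 / 51.30 = 1.0195

1.02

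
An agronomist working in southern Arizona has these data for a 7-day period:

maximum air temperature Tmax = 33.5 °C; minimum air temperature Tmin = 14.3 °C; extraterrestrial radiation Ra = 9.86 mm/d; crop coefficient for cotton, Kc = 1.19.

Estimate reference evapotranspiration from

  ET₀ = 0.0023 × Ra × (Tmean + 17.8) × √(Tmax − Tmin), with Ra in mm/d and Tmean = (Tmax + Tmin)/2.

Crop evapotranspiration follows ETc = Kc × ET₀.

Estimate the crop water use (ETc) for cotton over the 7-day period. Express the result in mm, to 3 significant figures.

34.5 mm

Tmean = (33.5 + 14.3)/2 = 23.90 °C
ET₀ = 0.0023 × 9.86 × (23.90 + 17.8) × √19.2 = 0.0023 × 9.86 × 41.70 × 4.3818 = 4.1437 mm/d
ETc = Kc × ET₀ = 1.19 × 4.1437 = 4.9310 mm/d
Over 7 days: 4.9310 × 7 = 34.517 mm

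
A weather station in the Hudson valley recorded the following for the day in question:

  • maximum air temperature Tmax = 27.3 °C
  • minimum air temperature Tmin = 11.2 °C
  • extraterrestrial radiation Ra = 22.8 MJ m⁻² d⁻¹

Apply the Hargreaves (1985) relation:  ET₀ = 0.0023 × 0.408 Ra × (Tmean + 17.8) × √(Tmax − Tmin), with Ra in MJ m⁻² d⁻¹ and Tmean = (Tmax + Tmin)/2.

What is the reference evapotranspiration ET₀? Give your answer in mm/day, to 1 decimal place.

3.2 mm/day

Tmean = (27.3 + 11.2)/2 = 19.25 °C
0.408 Ra = 0.408 × 22.8 = 9.3024 mm/d equivalent
ET₀ = 0.0023 × 9.3024 × (19.25 + 17.8) × √16.1 = 0.0023 × 9.3024 × 37.05 × 4.0125 = 3.1807 mm/d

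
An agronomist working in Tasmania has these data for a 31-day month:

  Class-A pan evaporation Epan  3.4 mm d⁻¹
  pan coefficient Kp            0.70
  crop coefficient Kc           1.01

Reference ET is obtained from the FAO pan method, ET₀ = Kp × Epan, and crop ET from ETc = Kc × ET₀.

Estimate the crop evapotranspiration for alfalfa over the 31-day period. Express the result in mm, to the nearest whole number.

ET₀ = 0.70 × 3.4 = 2.3800 mm/d
ETc = Kc × ET₀ = 1.01 × 2.3800 = 2.4038 mm/d
Over 31 days: 2.4038 × 31 = 74.518 mm

75 mm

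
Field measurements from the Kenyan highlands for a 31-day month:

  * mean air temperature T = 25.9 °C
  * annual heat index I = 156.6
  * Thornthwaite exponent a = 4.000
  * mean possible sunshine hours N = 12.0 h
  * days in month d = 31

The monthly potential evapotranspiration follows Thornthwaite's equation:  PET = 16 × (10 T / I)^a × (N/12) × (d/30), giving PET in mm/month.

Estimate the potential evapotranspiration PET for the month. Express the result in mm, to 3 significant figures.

10T/I = 10 × 25.9 / 156.6 = 1.6539
(10T/I)^a = 1.6539^4.000 = 7.4823
Uncorrected PET = 16 × 7.4823 = 119.717 mm
Correction = (N/12)(d/30) = (12.0/12)(31/30) = 1.0333
PET = 119.717 × 1.0333 = 123.704 mm/month

124 mm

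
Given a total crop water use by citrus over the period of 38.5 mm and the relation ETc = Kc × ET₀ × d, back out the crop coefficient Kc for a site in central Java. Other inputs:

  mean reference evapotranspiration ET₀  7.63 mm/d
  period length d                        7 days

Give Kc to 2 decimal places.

ETc = Kc × ET₀ × d  ⇒  Kc = ETc / (ET₀ × d)
Kc = 38.5 / (7.63 × 7) = 38.5 / 53.41 = 0.7208

0.72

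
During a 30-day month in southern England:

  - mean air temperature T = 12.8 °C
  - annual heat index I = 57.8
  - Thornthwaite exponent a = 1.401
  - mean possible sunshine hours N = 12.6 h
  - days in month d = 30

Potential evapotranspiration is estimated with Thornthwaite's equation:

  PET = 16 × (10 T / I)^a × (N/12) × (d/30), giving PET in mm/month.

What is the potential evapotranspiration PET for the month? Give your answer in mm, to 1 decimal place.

10T/I = 10 × 12.8 / 57.8 = 2.2145
(10T/I)^a = 2.2145^1.401 = 3.0460
Uncorrected PET = 16 × 3.0460 = 48.736 mm
Correction = (N/12)(d/30) = (12.6/12)(30/30) = 1.0500
PET = 48.736 × 1.0500 = 51.173 mm/month

51.2 mm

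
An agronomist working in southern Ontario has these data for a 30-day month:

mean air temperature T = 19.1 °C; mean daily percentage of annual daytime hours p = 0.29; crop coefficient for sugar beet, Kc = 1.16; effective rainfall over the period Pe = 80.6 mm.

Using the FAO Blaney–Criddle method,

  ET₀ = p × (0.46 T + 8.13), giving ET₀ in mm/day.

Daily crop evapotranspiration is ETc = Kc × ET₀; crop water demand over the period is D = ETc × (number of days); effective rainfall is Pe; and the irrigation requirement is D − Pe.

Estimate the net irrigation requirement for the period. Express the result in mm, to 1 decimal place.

ET₀ = 0.29 × (0.46 × 19.1 + 8.13) = 0.29 × 16.916 = 4.9056 mm/d
ETc = Kc × ET₀ = 1.16 × 4.9056 = 5.6905 mm/d
Crop demand D = ETc × 30 d = 5.6905 × 30 = 170.715 mm
D − Pe = 170.715 − 80.6 = 90.115 mm

90.1 mm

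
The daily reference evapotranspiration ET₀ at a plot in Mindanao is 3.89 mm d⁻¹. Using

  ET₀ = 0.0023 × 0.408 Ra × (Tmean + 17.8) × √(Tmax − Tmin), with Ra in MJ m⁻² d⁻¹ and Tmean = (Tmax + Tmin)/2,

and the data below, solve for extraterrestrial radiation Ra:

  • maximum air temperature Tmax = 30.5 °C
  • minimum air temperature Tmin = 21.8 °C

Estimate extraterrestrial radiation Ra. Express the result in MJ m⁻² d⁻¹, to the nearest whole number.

Tmean = (30.5+21.8)/2 = 26.15 °C; ΔT = 8.7
Ra = ET₀ / [0.0023 × 0.408 × (Tmean+17.8) × √ΔT]
   = 3.89 / (0.0023 × 0.408 × 43.95 × 2.9496) = 31.977 MJ m⁻² d⁻¹

32 MJ m⁻² d⁻¹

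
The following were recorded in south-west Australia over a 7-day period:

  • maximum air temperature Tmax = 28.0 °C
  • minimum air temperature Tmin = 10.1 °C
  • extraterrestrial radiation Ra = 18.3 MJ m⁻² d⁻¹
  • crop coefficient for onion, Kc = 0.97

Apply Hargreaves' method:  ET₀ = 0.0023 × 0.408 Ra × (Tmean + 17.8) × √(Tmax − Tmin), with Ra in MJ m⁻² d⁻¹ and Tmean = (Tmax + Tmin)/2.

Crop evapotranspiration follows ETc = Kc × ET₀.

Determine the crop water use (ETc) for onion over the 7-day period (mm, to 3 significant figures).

18.2 mm

Tmean = (28.0 + 10.1)/2 = 19.05 °C
0.408 Ra = 0.408 × 18.3 = 7.4664 mm/d equivalent
ET₀ = 0.0023 × 7.4664 × (19.05 + 17.8) × √17.9 = 0.0023 × 7.4664 × 36.85 × 4.2308 = 2.6773 mm/d
ETc = Kc × ET₀ = 0.97 × 2.6773 = 2.5970 mm/d
Over 7 days: 2.5970 × 7 = 18.179 mm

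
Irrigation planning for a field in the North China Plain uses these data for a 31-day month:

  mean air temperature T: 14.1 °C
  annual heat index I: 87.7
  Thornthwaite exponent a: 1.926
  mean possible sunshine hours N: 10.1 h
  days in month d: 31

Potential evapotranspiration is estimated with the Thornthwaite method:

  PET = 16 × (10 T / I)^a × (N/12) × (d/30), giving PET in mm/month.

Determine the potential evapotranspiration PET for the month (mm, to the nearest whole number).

35 mm

10T/I = 10 × 14.1 / 87.7 = 1.6078
(10T/I)^a = 1.6078^1.926 = 2.4958
Uncorrected PET = 16 × 2.4958 = 39.933 mm
Correction = (N/12)(d/30) = (10.1/12)(31/30) = 0.8697
PET = 39.933 × 0.8697 = 34.730 mm/month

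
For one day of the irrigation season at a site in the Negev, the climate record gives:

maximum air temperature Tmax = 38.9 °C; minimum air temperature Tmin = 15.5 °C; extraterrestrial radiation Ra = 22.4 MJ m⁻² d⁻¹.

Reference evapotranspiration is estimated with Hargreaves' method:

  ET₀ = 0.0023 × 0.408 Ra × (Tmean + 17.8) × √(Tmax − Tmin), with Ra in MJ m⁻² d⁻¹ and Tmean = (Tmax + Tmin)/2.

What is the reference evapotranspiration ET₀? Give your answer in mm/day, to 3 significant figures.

4.58 mm/day

Tmean = (38.9 + 15.5)/2 = 27.20 °C
0.408 Ra = 0.408 × 22.4 = 9.1392 mm/d equivalent
ET₀ = 0.0023 × 9.1392 × (27.20 + 17.8) × √23.4 = 0.0023 × 9.1392 × 45.00 × 4.8374 = 4.5757 mm/d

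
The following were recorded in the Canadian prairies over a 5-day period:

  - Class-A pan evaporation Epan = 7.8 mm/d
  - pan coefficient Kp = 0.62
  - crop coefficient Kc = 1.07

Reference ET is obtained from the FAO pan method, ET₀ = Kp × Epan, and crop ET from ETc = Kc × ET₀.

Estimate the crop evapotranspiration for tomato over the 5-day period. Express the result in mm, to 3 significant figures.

25.9 mm

ET₀ = 0.62 × 7.8 = 4.8360 mm/d
ETc = Kc × ET₀ = 1.07 × 4.8360 = 5.1745 mm/d
Over 5 days: 5.1745 × 5 = 25.873 mm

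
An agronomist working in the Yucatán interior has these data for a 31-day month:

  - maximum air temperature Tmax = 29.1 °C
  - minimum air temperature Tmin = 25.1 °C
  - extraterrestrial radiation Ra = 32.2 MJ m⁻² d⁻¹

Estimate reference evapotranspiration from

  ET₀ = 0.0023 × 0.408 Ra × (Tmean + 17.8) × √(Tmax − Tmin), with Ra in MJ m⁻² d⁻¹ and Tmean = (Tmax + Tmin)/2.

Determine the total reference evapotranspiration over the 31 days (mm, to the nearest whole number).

Tmean = (29.1 + 25.1)/2 = 27.10 °C
0.408 Ra = 0.408 × 32.2 = 13.1376 mm/d equivalent
ET₀ = 0.0023 × 13.1376 × (27.10 + 17.8) × √4.0 = 0.0023 × 13.1376 × 44.90 × 2.0000 = 2.7134 mm/d
Over 31 days: 2.7134 × 31 = 84.115 mm

84 mm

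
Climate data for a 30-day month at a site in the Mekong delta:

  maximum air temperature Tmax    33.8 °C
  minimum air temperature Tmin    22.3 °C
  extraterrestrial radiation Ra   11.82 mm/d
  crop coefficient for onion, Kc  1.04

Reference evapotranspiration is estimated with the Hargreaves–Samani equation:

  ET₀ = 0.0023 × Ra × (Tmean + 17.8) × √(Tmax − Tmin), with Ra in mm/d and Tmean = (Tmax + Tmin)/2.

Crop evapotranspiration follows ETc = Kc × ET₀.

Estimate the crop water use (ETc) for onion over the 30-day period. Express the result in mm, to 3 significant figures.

132 mm

Tmean = (33.8 + 22.3)/2 = 28.05 °C
ET₀ = 0.0023 × 11.82 × (28.05 + 17.8) × √11.5 = 0.0023 × 11.82 × 45.85 × 3.3912 = 4.2271 mm/d
ETc = Kc × ET₀ = 1.04 × 4.2271 = 4.3962 mm/d
Over 30 days: 4.3962 × 30 = 131.886 mm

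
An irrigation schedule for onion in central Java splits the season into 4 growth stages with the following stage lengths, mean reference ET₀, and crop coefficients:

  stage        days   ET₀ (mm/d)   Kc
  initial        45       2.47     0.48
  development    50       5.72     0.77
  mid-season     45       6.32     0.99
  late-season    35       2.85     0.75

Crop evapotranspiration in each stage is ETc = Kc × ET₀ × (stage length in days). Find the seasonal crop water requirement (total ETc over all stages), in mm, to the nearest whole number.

initial: 0.48 × 2.47 × 45 = 53.35 mm
development: 0.77 × 5.72 × 50 = 220.22 mm
mid-season: 0.99 × 6.32 × 45 = 281.56 mm
late-season: 0.75 × 2.85 × 35 = 74.81 mm
Seasonal total = 629.94 mm

630 mm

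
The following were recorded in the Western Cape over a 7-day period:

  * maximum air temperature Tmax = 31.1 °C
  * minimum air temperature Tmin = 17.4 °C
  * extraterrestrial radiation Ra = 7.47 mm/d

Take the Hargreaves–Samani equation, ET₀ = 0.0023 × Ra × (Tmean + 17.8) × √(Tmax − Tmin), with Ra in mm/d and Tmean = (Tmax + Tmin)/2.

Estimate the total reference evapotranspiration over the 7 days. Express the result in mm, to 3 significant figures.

18.7 mm

Tmean = (31.1 + 17.4)/2 = 24.25 °C
ET₀ = 0.0023 × 7.47 × (24.25 + 17.8) × √13.7 = 0.0023 × 7.47 × 42.05 × 3.7014 = 2.6741 mm/d
Over 7 days: 2.6741 × 7 = 18.719 mm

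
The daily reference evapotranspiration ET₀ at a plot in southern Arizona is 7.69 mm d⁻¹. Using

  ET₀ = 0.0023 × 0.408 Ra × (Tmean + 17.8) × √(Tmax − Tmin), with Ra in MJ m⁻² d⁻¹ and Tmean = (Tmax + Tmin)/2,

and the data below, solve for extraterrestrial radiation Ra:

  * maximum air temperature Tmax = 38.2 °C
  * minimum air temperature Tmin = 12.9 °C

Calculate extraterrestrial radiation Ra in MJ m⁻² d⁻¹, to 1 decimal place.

Tmean = (38.2+12.9)/2 = 25.55 °C; ΔT = 25.3
Ra = ET₀ / [0.0023 × 0.408 × (Tmean+17.8) × √ΔT]
   = 7.69 / (0.0023 × 0.408 × 43.35 × 5.0299) = 37.583 MJ m⁻² d⁻¹

37.6 MJ m⁻² d⁻¹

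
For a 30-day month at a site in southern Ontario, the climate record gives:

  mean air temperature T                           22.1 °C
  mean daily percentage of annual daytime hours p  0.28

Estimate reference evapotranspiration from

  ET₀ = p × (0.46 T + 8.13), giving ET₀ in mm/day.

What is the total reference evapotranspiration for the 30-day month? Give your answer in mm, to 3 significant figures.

154 mm

ET₀ = 0.28 × (0.46 × 22.1 + 8.13) = 0.28 × 18.296 = 5.1229 mm/d
Monthly total = 5.1229 × 30 = 153.687 mm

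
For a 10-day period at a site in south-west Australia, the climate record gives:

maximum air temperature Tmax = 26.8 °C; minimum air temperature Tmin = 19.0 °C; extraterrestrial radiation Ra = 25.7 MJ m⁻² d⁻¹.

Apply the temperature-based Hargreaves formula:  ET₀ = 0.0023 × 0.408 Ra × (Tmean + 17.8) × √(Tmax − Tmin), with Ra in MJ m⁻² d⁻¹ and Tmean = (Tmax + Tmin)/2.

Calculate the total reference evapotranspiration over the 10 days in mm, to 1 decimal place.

Tmean = (26.8 + 19.0)/2 = 22.90 °C
0.408 Ra = 0.408 × 25.7 = 10.4856 mm/d equivalent
ET₀ = 0.0023 × 10.4856 × (22.90 + 17.8) × √7.8 = 0.0023 × 10.4856 × 40.70 × 2.7928 = 2.7413 mm/d
Over 10 days: 2.7413 × 10 = 27.413 mm

27.4 mm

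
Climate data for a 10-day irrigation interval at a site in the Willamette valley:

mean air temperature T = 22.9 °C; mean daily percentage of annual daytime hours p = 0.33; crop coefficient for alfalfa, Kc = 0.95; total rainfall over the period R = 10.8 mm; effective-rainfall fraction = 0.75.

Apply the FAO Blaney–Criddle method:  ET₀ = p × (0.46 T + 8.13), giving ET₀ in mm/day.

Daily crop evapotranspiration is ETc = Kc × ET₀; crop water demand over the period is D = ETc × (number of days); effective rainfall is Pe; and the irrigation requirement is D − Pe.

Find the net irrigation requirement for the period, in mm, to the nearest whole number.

50 mm

ET₀ = 0.33 × (0.46 × 22.9 + 8.13) = 0.33 × 18.664 = 6.1591 mm/d
ETc = Kc × ET₀ = 0.95 × 6.1591 = 5.8511 mm/d
Crop demand D = ETc × 10 d = 5.8511 × 10 = 58.511 mm
Pe = 0.75 × 10.8 = 8.100 mm
D − Pe = 58.511 − 8.100 = 50.411 mm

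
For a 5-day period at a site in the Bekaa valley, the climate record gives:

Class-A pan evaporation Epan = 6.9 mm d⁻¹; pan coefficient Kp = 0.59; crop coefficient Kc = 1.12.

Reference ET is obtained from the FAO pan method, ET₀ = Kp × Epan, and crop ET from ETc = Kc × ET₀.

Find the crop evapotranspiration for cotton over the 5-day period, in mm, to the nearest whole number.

23 mm

ET₀ = 0.59 × 6.9 = 4.0710 mm/d
ETc = Kc × ET₀ = 1.12 × 4.0710 = 4.5595 mm/d
Over 5 days: 4.5595 × 5 = 22.798 mm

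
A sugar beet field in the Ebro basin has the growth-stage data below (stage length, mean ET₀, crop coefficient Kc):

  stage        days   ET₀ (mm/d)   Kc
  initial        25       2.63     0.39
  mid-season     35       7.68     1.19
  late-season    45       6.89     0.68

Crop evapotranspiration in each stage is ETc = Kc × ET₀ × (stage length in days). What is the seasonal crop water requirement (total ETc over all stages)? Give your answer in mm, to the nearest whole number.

initial: 0.39 × 2.63 × 25 = 25.64 mm
mid-season: 1.19 × 7.68 × 35 = 319.87 mm
late-season: 0.68 × 6.89 × 45 = 210.83 mm
Seasonal total = 556.34 mm

556 mm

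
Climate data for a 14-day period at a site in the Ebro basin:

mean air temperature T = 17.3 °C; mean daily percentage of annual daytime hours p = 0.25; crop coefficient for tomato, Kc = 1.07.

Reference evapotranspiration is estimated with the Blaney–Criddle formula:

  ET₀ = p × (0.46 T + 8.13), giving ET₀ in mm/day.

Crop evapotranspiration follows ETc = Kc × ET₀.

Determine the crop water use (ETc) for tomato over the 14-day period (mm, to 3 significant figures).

60.2 mm

ET₀ = 0.25 × (0.46 × 17.3 + 8.13) = 0.25 × 16.088 = 4.0220 mm/d
ETc = Kc × ET₀ = 1.07 × 4.0220 = 4.3035 mm/d
Over 14 days: 4.3035 × 14 = 60.249 mm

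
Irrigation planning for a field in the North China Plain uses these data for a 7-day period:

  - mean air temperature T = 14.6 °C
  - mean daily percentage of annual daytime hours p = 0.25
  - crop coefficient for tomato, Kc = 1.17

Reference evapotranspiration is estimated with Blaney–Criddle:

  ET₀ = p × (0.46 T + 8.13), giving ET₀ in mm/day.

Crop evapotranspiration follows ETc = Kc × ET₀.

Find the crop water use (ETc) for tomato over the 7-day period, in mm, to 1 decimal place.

ET₀ = 0.25 × (0.46 × 14.6 + 8.13) = 0.25 × 14.846 = 3.7115 mm/d
ETc = Kc × ET₀ = 1.17 × 3.7115 = 4.3425 mm/d
Over 7 days: 4.3425 × 7 = 30.398 mm

30.4 mm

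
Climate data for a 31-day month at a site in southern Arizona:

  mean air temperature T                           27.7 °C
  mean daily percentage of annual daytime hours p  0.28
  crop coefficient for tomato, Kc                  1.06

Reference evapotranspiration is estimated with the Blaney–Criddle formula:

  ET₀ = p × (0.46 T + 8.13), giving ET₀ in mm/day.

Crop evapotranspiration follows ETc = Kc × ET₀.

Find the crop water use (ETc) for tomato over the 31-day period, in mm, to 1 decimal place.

ET₀ = 0.28 × (0.46 × 27.7 + 8.13) = 0.28 × 20.872 = 5.8442 mm/d
ETc = Kc × ET₀ = 1.06 × 5.8442 = 6.1949 mm/d
Over 31 days: 6.1949 × 31 = 192.042 mm

192.0 mm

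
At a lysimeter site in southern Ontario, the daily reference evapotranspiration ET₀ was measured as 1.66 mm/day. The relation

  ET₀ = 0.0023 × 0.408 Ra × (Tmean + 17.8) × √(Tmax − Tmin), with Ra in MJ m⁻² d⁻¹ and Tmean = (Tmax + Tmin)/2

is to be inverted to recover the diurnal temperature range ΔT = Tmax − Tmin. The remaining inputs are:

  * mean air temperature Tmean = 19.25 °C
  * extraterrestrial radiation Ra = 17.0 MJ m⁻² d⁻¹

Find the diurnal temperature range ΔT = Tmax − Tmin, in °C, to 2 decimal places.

√ΔT = ET₀ / [0.0023 × 0.408 × Ra × (Tmean+17.8)] = 1.66 / (0.0023 × 6.9360 × 37.05) = 2.8086
ΔT = 2.8086² = 7.888 °C

7.89 °C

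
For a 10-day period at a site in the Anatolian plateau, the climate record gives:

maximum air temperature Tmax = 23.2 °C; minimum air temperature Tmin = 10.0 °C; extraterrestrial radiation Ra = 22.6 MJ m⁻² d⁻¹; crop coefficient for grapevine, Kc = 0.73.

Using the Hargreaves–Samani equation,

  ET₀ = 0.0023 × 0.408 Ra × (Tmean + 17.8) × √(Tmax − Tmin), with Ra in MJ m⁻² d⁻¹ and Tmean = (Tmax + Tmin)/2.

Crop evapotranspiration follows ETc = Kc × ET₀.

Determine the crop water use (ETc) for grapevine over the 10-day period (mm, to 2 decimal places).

19.35 mm

Tmean = (23.2 + 10.0)/2 = 16.60 °C
0.408 Ra = 0.408 × 22.6 = 9.2208 mm/d equivalent
ET₀ = 0.0023 × 9.2208 × (16.60 + 17.8) × √13.2 = 0.0023 × 9.2208 × 34.40 × 3.6332 = 2.6506 mm/d
ETc = Kc × ET₀ = 0.73 × 2.6506 = 1.9349 mm/d
Over 10 days: 1.9349 × 10 = 19.349 mm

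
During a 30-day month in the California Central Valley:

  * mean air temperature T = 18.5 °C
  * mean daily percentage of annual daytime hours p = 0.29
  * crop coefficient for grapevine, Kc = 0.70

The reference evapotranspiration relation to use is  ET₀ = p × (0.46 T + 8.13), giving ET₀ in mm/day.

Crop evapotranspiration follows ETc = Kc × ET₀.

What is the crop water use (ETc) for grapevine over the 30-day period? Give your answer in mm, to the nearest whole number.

ET₀ = 0.29 × (0.46 × 18.5 + 8.13) = 0.29 × 16.640 = 4.8256 mm/d
ETc = Kc × ET₀ = 0.70 × 4.8256 = 3.3779 mm/d
Over 30 days: 3.3779 × 30 = 101.337 mm

101 mm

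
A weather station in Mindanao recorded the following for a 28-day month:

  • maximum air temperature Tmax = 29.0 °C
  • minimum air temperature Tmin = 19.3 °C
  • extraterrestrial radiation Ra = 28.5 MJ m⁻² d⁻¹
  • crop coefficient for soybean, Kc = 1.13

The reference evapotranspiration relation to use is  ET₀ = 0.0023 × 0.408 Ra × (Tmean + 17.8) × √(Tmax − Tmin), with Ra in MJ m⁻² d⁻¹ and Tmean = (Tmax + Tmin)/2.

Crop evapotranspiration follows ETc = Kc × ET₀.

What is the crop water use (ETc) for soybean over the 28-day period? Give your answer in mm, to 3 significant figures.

111 mm

Tmean = (29.0 + 19.3)/2 = 24.15 °C
0.408 Ra = 0.408 × 28.5 = 11.6280 mm/d equivalent
ET₀ = 0.0023 × 11.6280 × (24.15 + 17.8) × √9.7 = 0.0023 × 11.6280 × 41.95 × 3.1145 = 3.4942 mm/d
ETc = Kc × ET₀ = 1.13 × 3.4942 = 3.9484 mm/d
Over 28 days: 3.9484 × 28 = 110.555 mm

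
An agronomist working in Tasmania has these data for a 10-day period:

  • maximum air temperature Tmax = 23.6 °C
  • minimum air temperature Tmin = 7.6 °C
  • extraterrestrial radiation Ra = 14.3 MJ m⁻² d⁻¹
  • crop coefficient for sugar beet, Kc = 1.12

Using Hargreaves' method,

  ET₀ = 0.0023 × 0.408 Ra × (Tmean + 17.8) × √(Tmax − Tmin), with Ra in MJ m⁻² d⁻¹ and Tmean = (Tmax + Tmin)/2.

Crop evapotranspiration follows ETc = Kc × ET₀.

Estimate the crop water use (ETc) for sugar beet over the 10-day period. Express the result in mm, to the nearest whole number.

20 mm

Tmean = (23.6 + 7.6)/2 = 15.60 °C
0.408 Ra = 0.408 × 14.3 = 5.8344 mm/d equivalent
ET₀ = 0.0023 × 5.8344 × (15.60 + 17.8) × √16.0 = 0.0023 × 5.8344 × 33.40 × 4.0000 = 1.7928 mm/d
ETc = Kc × ET₀ = 1.12 × 1.7928 = 2.0079 mm/d
Over 10 days: 2.0079 × 10 = 20.079 mm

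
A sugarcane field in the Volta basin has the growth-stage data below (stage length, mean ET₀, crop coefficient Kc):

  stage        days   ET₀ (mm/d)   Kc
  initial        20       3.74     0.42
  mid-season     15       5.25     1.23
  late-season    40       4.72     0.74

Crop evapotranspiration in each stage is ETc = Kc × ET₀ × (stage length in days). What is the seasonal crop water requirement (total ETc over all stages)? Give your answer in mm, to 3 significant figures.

initial: 0.42 × 3.74 × 20 = 31.42 mm
mid-season: 1.23 × 5.25 × 15 = 96.86 mm
late-season: 0.74 × 4.72 × 40 = 139.71 mm
Seasonal total = 267.99 mm

268 mm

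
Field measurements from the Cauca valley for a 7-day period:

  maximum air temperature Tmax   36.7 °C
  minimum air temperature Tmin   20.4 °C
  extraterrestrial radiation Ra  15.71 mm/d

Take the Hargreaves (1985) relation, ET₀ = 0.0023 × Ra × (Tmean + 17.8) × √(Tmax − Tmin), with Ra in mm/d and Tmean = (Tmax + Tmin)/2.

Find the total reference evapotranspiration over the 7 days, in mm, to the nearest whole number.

Tmean = (36.7 + 20.4)/2 = 28.55 °C
ET₀ = 0.0023 × 15.71 × (28.55 + 17.8) × √16.3 = 0.0023 × 15.71 × 46.35 × 4.0373 = 6.7615 mm/d
Over 7 days: 6.7615 × 7 = 47.331 mm

47 mm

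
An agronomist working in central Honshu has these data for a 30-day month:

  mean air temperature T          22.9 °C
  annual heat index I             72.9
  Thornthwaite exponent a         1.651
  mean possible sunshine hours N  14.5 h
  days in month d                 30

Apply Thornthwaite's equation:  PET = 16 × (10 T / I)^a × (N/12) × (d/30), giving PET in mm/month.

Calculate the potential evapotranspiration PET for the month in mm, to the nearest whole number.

10T/I = 10 × 22.9 / 72.9 = 3.1413
(10T/I)^a = 3.1413^1.651 = 6.6180
Uncorrected PET = 16 × 6.6180 = 105.888 mm
Correction = (N/12)(d/30) = (14.5/12)(30/30) = 1.2083
PET = 105.888 × 1.2083 = 127.944 mm/month

128 mm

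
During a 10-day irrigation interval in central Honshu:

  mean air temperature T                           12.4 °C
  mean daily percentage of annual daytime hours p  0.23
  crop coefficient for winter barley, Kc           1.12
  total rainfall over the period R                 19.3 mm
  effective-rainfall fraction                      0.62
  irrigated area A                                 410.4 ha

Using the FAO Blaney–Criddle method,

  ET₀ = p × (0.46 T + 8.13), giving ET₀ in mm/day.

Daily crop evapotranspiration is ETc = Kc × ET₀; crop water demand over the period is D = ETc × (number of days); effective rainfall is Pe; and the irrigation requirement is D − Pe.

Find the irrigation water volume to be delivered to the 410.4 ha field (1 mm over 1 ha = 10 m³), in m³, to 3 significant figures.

ET₀ = 0.23 × (0.46 × 12.4 + 8.13) = 0.23 × 13.834 = 3.1818 mm/d
ETc = Kc × ET₀ = 1.12 × 3.1818 = 3.5636 mm/d
Crop demand D = ETc × 10 d = 3.5636 × 10 = 35.636 mm
Pe = 0.62 × 19.3 = 11.966 mm
D − Pe = 35.636 − 11.966 = 23.670 mm
Volume = 23.670 mm × 410.4 ha × 10 = 97141.7 m³

97100 m³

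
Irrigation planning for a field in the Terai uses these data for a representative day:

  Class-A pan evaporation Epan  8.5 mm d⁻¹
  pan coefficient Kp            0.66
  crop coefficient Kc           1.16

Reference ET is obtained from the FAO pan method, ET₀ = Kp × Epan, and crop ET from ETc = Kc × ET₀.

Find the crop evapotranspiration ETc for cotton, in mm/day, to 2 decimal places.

6.51 mm/day

ET₀ = 0.66 × 8.5 = 5.6100 mm/d
ETc = Kc × ET₀ = 1.16 × 5.6100 = 6.5076 mm/d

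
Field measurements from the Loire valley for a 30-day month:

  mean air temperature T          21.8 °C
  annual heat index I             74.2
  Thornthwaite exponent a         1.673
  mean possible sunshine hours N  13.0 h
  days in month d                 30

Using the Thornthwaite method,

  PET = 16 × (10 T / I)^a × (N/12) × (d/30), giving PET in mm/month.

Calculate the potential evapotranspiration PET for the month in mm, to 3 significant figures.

105 mm

10T/I = 10 × 21.8 / 74.2 = 2.9380
(10T/I)^a = 2.9380^1.673 = 6.0681
Uncorrected PET = 16 × 6.0681 = 97.090 mm
Correction = (N/12)(d/30) = (13.0/12)(30/30) = 1.0833
PET = 97.090 × 1.0833 = 105.178 mm/month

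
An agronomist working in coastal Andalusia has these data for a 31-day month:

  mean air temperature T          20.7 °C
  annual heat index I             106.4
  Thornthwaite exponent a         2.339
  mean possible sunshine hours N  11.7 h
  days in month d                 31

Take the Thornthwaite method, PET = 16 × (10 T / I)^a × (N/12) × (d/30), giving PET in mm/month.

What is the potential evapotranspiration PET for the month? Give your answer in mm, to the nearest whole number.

10T/I = 10 × 20.7 / 106.4 = 1.9455
(10T/I)^a = 1.9455^2.339 = 4.7429
Uncorrected PET = 16 × 4.7429 = 75.886 mm
Correction = (N/12)(d/30) = (11.7/12)(31/30) = 1.0075
PET = 75.886 × 1.0075 = 76.455 mm/month

76 mm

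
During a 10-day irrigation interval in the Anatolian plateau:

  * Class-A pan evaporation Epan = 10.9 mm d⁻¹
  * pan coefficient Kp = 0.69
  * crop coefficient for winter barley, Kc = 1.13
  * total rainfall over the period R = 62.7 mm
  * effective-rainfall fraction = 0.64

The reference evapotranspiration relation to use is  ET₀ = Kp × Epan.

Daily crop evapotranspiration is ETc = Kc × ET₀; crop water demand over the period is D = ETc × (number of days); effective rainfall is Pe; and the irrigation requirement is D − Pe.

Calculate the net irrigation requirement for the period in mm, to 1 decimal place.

44.9 mm

ET₀ = 0.69 × 10.9 = 7.5210 mm/d
ETc = Kc × ET₀ = 1.13 × 7.5210 = 8.4987 mm/d
Crop demand D = ETc × 10 d = 8.4987 × 10 = 84.987 mm
Pe = 0.64 × 62.7 = 40.128 mm
D − Pe = 84.987 − 40.128 = 44.859 mm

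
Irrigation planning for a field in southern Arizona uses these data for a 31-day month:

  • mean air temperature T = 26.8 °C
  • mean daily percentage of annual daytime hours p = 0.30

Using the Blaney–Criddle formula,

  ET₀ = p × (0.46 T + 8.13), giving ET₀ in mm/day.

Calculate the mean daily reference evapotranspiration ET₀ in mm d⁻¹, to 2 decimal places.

6.14 mm d⁻¹

ET₀ = 0.30 × (0.46 × 26.8 + 8.13) = 0.30 × 20.458 = 6.1374 mm/d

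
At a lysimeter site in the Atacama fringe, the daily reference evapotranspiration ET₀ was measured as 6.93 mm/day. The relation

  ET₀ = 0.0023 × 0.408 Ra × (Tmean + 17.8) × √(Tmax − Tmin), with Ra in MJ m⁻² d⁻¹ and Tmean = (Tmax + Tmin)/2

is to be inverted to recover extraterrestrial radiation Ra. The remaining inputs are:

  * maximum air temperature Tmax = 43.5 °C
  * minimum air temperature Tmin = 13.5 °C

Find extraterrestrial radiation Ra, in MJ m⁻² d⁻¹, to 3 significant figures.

29.1 MJ m⁻² d⁻¹

Tmean = (43.5+13.5)/2 = 28.50 °C; ΔT = 30.0
Ra = ET₀ / [0.0023 × 0.408 × (Tmean+17.8) × √ΔT]
   = 6.93 / (0.0023 × 0.408 × 46.30 × 5.4772) = 29.121 MJ m⁻² d⁻¹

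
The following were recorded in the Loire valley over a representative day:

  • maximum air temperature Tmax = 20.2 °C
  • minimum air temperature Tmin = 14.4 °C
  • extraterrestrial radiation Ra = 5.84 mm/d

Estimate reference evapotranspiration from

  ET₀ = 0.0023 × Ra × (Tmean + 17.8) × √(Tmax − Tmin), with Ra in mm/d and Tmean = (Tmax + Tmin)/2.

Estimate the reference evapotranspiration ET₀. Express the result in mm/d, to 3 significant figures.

1.14 mm/d

Tmean = (20.2 + 14.4)/2 = 17.30 °C
ET₀ = 0.0023 × 5.84 × (17.30 + 17.8) × √5.8 = 0.0023 × 5.84 × 35.10 × 2.4083 = 1.1354 mm/d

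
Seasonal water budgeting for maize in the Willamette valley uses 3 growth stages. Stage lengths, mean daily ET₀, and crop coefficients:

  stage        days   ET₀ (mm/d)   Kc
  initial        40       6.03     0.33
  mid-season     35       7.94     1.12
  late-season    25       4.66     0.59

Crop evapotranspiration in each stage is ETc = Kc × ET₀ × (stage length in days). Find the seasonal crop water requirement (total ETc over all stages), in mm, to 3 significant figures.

460 mm

initial: 0.33 × 6.03 × 40 = 79.60 mm
mid-season: 1.12 × 7.94 × 35 = 311.25 mm
late-season: 0.59 × 4.66 × 25 = 68.74 mm
Seasonal total = 459.59 mm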